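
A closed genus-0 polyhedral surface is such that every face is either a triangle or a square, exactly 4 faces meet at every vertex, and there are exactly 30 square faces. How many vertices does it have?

Let x be the number of triangles; then F = 30 + x.
Edge–face incidences: 2E = 4·30 + 3·x = 120 + 3x.
Every vertex has degree 4, so 4V = 2E.
Euler: V − E + F = 2 ⇒ (2E)/4 − E + (30 + x) = 2.
Multiply by 8: 2·(2E) − 4·(2E) + 8·(30 + x) = 16, i.e. 240 + 8x − 2·(120 + 3x) = 16.
Collecting terms: 2x = 16, so x = 8.
Then 2E = 120 + 3·8 = 144, so E = 72, V = 2E/4 = 36, F = 30 + 8 = 38.

36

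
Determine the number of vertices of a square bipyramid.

6

A bipyramid over an n-gon has 2n triangular faces and n + 2 vertices: V = 4 + 2 = 6, E = 3·4 = 12, F = 2·4 = 8.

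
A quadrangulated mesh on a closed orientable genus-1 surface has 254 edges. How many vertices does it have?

127

χ = 2 − 2·1 = 0, and every face is a square so 4F = 2E.
F = 2E/4 = 127. Then V = 0 + E − F = 0 + 254 − 127 = 127.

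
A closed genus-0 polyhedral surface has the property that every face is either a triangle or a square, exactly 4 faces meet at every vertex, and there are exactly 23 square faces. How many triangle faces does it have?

Let x be the number of triangles; then F = 23 + x.
Edge–face incidences: 2E = 4·23 + 3·x = 92 + 3x.
Every vertex has degree 4, so 4V = 2E.
Euler: V − E + F = 2 ⇒ (2E)/4 − E + (23 + x) = 2.
Multiply by 8: 2·(2E) − 4·(2E) + 8·(23 + x) = 16, i.e. 184 + 8x − 2·(92 + 3x) = 16.
Collecting terms: 2x = 16, so x = 8.
Then 2E = 92 + 3·8 = 116, so E = 58, V = 2E/4 = 29, F = 23 + 8 = 31.

8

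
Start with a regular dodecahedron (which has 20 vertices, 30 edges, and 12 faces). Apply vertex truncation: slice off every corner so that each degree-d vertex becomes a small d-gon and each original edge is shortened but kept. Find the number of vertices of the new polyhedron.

60

Truncation replaces each original edge-end by a new vertex, so V′ = 2E = 60.
Each original edge survives, and each old vertex of degree d contributes d new edges; summing degrees gives Σd = 2E, so E′ = E + 2E = 3E = 90.
Each original face survives and each original vertex becomes one new face: F′ = F + V = 32.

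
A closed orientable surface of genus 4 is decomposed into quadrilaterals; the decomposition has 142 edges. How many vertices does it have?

χ = 2 − 2·4 = -6, and every face is a square so 4F = 2E.
F = 2E/4 = 71. Then V = -6 + E − F = -6 + 142 − 71 = 65.

65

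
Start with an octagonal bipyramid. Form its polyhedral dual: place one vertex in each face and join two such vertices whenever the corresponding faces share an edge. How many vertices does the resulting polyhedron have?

The base solid has V = 10, E = 24, F = 16.
The dual swaps V and F and preserves E: V′ = F = 16, E′ = E = 24, F′ = V = 10.

16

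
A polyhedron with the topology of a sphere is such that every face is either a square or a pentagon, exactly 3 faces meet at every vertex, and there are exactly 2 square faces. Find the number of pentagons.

Let x be the number of pentagons; then F = 2 + x.
Edge–face incidences: 2E = 4·2 + 5·x = 8 + 5x.
Every vertex has degree 3, so 3V = 2E.
Euler: V − E + F = 2 ⇒ (2E)/3 − E + (2 + x) = 2.
Multiply by 6: 2·(2E) − 3·(2E) + 6·(2 + x) = 12, i.e. 12 + 6x − (8 + 5x) = 12.
Collecting terms: x + 4 = 12, so x = 8.
Then 2E = 8 + 5·8 = 48, so E = 24, V = 2E/3 = 16, F = 2 + 8 = 10.

8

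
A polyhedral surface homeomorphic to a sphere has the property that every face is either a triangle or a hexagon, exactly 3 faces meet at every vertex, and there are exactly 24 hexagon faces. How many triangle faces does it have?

4

Let x be the number of triangles; then F = 24 + x.
Edge–face incidences: 2E = 6·24 + 3·x = 144 + 3x.
Every vertex has degree 3, so 3V = 2E.
Euler: V − E + F = 2 ⇒ (2E)/3 − E + (24 + x) = 2.
Multiply by 6: 2·(2E) − 3·(2E) + 6·(24 + x) = 12, i.e. 144 + 6x − (144 + 3x) = 12.
Collecting terms: 3x = 12, so x = 4.
Then 2E = 144 + 3·4 = 156, so E = 78, V = 2E/3 = 52, F = 24 + 4 = 28.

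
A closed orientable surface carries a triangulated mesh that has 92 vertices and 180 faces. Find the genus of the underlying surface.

Every face is a triangle, so 2E = 3·180 = 540, giving E = 270.
χ = V − E + F = 92 − 270 + 180 = 2.
For a closed orientable surface χ = 2 − 2g, so g = (2 − (2))/2 = 0.

0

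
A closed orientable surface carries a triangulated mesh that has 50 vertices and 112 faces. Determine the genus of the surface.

Every face is a triangle, so 2E = 3·112 = 336, giving E = 168.
χ = V − E + F = 50 − 168 + 112 = -6.
For a closed orientable surface χ = 2 − 2g, so g = (2 − (-6))/2 = 4.

4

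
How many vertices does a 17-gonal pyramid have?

A pyramid on an n-gon base has one n-gon and n triangles: V = 17 + 1 = 18, E = 2·17 = 34, F = 17 + 1 = 18.

18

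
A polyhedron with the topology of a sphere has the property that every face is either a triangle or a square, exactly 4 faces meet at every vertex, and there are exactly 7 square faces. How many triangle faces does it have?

Let x be the number of triangles; then F = 7 + x.
Edge–face incidences: 2E = 4·7 + 3·x = 28 + 3x.
Every vertex has degree 4, so 4V = 2E.
Euler: V − E + F = 2 ⇒ (2E)/4 − E + (7 + x) = 2.
Multiply by 8: 2·(2E) − 4·(2E) + 8·(7 + x) = 16, i.e. 56 + 8x − 2·(28 + 3x) = 16.
Collecting terms: 2x = 16, so x = 8.
Then 2E = 28 + 3·8 = 52, so E = 26, V = 2E/4 = 13, F = 7 + 8 = 15.

8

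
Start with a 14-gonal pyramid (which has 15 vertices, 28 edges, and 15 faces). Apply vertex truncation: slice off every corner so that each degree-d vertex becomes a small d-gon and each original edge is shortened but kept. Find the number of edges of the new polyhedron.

Truncation replaces each original edge-end by a new vertex, so V′ = 2E = 56.
Each original edge survives, and each old vertex of degree d contributes d new edges; summing degrees gives Σd = 2E, so E′ = E + 2E = 3E = 84.
Each original face survives and each original vertex becomes one new face: F′ = F + V = 30.

84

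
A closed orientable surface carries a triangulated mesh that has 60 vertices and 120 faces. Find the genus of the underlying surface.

Every face is a triangle, so 2E = 3·120 = 360, giving E = 180.
χ = V − E + F = 60 − 180 + 120 = 0.
For a closed orientable surface χ = 2 − 2g, so g = (2 − (0))/2 = 1.

1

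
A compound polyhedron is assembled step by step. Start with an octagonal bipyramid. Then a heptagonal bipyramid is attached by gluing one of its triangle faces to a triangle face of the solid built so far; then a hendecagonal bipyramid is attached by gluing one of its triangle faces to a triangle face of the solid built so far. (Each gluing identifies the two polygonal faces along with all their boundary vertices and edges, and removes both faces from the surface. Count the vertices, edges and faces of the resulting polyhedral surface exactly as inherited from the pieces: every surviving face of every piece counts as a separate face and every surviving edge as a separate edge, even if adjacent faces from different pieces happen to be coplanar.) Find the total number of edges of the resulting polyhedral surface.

An octagonal bipyramid: V=10, E=24, F=16.
Attach a heptagonal bipyramid (V=9, E=21, F=14) along a 3-gon: merge 3 vertices and 3 edges, delete both glued faces → V=16, E=42, F=28.
Attach a hendecagonal bipyramid (V=13, E=33, F=22) along a 3-gon: merge 3 vertices and 3 edges, delete both glued faces → V=26, E=72, F=48.
Check: V − E + F = 26 − 72 + 48 = 2.

72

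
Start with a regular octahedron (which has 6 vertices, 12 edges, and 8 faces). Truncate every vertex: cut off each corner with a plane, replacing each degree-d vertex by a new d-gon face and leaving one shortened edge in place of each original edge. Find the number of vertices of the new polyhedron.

24

Truncation replaces each original edge-end by a new vertex, so V′ = 2E = 24.
Each original edge survives, and each old vertex of degree d contributes d new edges; summing degrees gives Σd = 2E, so E′ = E + 2E = 3E = 36.
Each original face survives and each original vertex becomes one new face: F′ = F + V = 14.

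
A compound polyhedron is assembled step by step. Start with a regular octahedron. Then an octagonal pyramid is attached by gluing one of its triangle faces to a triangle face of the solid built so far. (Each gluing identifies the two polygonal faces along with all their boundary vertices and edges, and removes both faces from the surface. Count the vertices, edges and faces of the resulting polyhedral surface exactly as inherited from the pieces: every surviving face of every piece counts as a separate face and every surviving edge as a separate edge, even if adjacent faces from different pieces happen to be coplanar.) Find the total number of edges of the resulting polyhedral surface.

A regular octahedron: V=6, E=12, F=8.
Attach an octagonal pyramid (V=9, E=16, F=9) along a 3-gon: merge 3 vertices and 3 edges, delete both glued faces → V=12, E=25, F=15.
Check: V − E + F = 12 − 25 + 15 = 2.

25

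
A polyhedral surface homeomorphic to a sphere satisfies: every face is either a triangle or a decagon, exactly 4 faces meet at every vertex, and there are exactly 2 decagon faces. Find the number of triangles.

20

Let x be the number of triangles; then F = 2 + x.
Edge–face incidences: 2E = 10·2 + 3·x = 20 + 3x.
Every vertex has degree 4, so 4V = 2E.
Euler: V − E + F = 2 ⇒ (2E)/4 − E + (2 + x) = 2.
Multiply by 8: 2·(2E) − 4·(2E) + 8·(2 + x) = 16, i.e. 16 + 8x − 2·(20 + 3x) = 16.
Collecting terms: 2x − 24 = 16, so 2x = 40, so x = 20.
Then 2E = 20 + 3·20 = 80, so E = 40, V = 2E/4 = 20, F = 2 + 20 = 22.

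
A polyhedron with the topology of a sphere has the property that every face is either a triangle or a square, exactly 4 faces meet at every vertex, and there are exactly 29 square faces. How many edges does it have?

Let x be the number of triangles; then F = 29 + x.
Edge–face incidences: 2E = 4·29 + 3·x = 116 + 3x.
Every vertex has degree 4, so 4V = 2E.
Euler: V − E + F = 2 ⇒ (2E)/4 − E + (29 + x) = 2.
Multiply by 8: 2·(2E) − 4·(2E) + 8·(29 + x) = 16, i.e. 232 + 8x − 2·(116 + 3x) = 16.
Collecting terms: 2x = 16, so x = 8.
Then 2E = 116 + 3·8 = 140, so E = 70, V = 2E/4 = 35, F = 29 + 8 = 37.

70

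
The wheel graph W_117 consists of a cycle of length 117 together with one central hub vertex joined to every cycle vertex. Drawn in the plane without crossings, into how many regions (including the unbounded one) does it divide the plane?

118

W_117 has V = 117 + 1 = 118 vertices and E = 2·117 = 234 edges.
By Euler's formula F = 2 − V + E = 2 − 118 + 234 = 118.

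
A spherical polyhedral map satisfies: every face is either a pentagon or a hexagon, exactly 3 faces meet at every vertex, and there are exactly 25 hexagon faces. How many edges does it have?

105

Let x be the number of pentagons; then F = 25 + x.
Edge–face incidences: 2E = 6·25 + 5·x = 150 + 5x.
Every vertex has degree 3, so 3V = 2E.
Euler: V − E + F = 2 ⇒ (2E)/3 − E + (25 + x) = 2.
Multiply by 6: 2·(2E) − 3·(2E) + 6·(25 + x) = 12, i.e. 150 + 6x − (150 + 5x) = 12.
Collecting terms: x = 12.
Then 2E = 150 + 5·12 = 210, so E = 105, V = 2E/3 = 70, F = 25 + 12 = 37.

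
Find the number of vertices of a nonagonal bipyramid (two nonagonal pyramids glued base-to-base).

11

A bipyramid over an n-gon has 2n triangular faces and n + 2 vertices: V = 9 + 2 = 11, E = 3·9 = 27, F = 2·9 = 18.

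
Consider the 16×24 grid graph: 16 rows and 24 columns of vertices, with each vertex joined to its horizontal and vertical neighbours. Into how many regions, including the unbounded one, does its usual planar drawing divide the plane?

The grid has V = 16·24 = 384 vertices and E = 16·23 + 24·15 = 728 edges.
F = 2 − V + E = 2 − 384 + 728 = 346.

346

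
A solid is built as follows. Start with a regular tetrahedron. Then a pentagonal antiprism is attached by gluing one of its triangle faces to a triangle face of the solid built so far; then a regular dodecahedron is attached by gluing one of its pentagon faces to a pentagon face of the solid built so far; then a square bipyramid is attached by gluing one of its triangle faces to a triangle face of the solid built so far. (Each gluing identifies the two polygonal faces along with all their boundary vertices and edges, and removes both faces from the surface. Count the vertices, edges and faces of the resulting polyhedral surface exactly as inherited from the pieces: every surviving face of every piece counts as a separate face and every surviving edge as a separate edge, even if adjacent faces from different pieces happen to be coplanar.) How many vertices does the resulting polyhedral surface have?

A regular tetrahedron: V=4, E=6, F=4.
Attach a pentagonal antiprism (V=10, E=20, F=12) along a 3-gon: merge 3 vertices and 3 edges, delete both glued faces → V=11, E=23, F=14.
Attach a regular dodecahedron (V=20, E=30, F=12) along a 5-gon: merge 5 vertices and 5 edges, delete both glued faces → V=26, E=48, F=24.
Attach a square bipyramid (V=6, E=12, F=8) along a 3-gon: merge 3 vertices and 3 edges, delete both glued faces → V=29, E=57, F=30.
Check: V − E + F = 29 − 57 + 30 = 2.

29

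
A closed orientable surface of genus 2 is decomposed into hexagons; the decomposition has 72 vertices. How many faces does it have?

37

χ = 2 − 2·2 = -2, and every face is a hexagon so 6F = 2E.
V − E + F = -2 with E = 6F/2 gives 72 − (6/2 − 1)·F = -2, so F = 37 and E = 111.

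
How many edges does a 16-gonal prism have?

48

A prism on an n-gon has two n-gon bases and n rectangular sides: V = 2·16 = 32, E = 3·16 = 48, F = 16 + 2 = 18.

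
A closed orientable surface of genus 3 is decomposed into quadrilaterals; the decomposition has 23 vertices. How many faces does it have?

27

χ = 2 − 2·3 = -4, and every face is a square so 4F = 2E.
V − E + F = -4 with E = 4F/2 gives 23 − (4/2 − 1)·F = -4, so F = 27 and E = 54.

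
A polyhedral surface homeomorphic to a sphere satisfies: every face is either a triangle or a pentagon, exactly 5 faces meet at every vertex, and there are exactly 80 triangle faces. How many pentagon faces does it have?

Let x be the number of pentagons; then F = 80 + x.
Edge–face incidences: 2E = 3·80 + 5·x = 240 + 5x.
Every vertex has degree 5, so 5V = 2E.
Euler: V − E + F = 2 ⇒ (2E)/5 − E + (80 + x) = 2.
Multiply by 10: 2·(2E) − 5·(2E) + 10·(80 + x) = 20, i.e. 800 + 10x − 3·(240 + 5x) = 20.
Collecting terms: −5x + 80 = 20, so −5x = −60, so x = 12.
Then 2E = 240 + 5·12 = 300, so E = 150, V = 2E/5 = 60, F = 80 + 12 = 92.

12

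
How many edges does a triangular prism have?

A prism on an n-gon has two n-gon bases and n rectangular sides: V = 2·3 = 6, E = 3·3 = 9, F = 3 + 2 = 5.

9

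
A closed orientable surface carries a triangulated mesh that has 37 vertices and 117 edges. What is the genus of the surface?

Every face is a triangle and each edge borders two faces, so 3F = 2·117, giving F = 78.
χ = V − E + F = 37 − 117 + 78 = -2.
For a closed orientable surface χ = 2 − 2g, so g = (2 − (-2))/2 = 2.

2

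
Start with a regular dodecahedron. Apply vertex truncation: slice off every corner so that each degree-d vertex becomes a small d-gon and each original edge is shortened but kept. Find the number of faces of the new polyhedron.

32

The base solid has V = 20, E = 30, F = 12.
Truncation replaces each original edge-end by a new vertex, so V′ = 2E = 60.
Each original edge survives, and each old vertex of degree d contributes d new edges; summing degrees gives Σd = 2E, so E′ = E + 2E = 3E = 90.
Each original face survives and each original vertex becomes one new face: F′ = F + V = 32.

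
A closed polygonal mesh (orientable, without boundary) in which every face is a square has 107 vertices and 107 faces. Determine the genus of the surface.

Every face is a square, so 2E = 4·107 = 428, giving E = 214.
χ = V − E + F = 107 − 214 + 107 = 0.
For a closed orientable surface χ = 2 − 2g, so g = (2 − (0))/2 = 1.

1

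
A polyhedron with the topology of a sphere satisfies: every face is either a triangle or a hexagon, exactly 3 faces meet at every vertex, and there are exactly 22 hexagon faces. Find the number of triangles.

Let x be the number of triangles; then F = 22 + x.
Edge–face incidences: 2E = 6·22 + 3·x = 132 + 3x.
Every vertex has degree 3, so 3V = 2E.
Euler: V − E + F = 2 ⇒ (2E)/3 − E + (22 + x) = 2.
Multiply by 6: 2·(2E) − 3·(2E) + 6·(22 + x) = 12, i.e. 132 + 6x − (132 + 3x) = 12.
Collecting terms: 3x = 12, so x = 4.
Then 2E = 132 + 3·4 = 144, so E = 72, V = 2E/3 = 48, F = 22 + 4 = 26.

4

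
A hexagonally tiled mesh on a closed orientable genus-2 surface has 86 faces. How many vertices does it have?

170

χ = 2 − 2·2 = -2, and every face is a hexagon so 6F = 2E.
E = 6·86/2 = 258. Then V = -2 + E − F = -2 + 258 − 86 = 170.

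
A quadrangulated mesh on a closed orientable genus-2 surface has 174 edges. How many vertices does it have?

85

χ = 2 − 2·2 = -2, and every face is a square so 4F = 2E.
F = 2E/4 = 87. Then V = -2 + E − F = -2 + 174 − 87 = 85.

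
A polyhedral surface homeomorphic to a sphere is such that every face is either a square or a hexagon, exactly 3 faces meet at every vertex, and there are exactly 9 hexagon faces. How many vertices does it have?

Let x be the number of squares; then F = 9 + x.
Edge–face incidences: 2E = 6·9 + 4·x = 54 + 4x.
Every vertex has degree 3, so 3V = 2E.
Euler: V − E + F = 2 ⇒ (2E)/3 − E + (9 + x) = 2.
Multiply by 6: 2·(2E) − 3·(2E) + 6·(9 + x) = 12, i.e. 54 + 6x − (54 + 4x) = 12.
Collecting terms: 2x = 12, so x = 6.
Then 2E = 54 + 4·6 = 78, so E = 39, V = 2E/3 = 26, F = 9 + 6 = 15.

26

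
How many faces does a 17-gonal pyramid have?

A pyramid on an n-gon base has one n-gon and n triangles: V = 17 + 1 = 18, E = 2·17 = 34, F = 17 + 1 = 18.

18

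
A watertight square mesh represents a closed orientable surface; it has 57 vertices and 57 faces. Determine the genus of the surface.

Every face is a square, so 2E = 4·57 = 228, giving E = 114.
χ = V − E + F = 57 − 114 + 57 = 0.
For a closed orientable surface χ = 2 − 2g, so g = (2 − (0))/2 = 1.

1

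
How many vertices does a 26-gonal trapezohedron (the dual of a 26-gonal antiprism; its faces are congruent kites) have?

The n-trapezohedron (dual of the n-antiprism) has V = 2·26 + 2 = 54, E = 4·26 = 104, F = 2·26 = 52.

54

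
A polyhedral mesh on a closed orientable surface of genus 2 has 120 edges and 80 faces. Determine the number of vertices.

For a closed orientable surface of genus 2, χ = 2 − 2·2 = -2.
V = -2 + E − F = -2 + 120 − 80 = 38.

38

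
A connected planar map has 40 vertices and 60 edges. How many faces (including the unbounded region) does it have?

22

Euler's formula for a connected plane graph: V − E + F = 2, so F = 2 − 40 + 60 = 22.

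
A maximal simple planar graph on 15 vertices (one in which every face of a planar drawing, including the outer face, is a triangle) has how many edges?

In a plane triangulation 3F = 2E and V − E + F = 2, so E = 3V − 6 = 3·15 − 6 = 39.

39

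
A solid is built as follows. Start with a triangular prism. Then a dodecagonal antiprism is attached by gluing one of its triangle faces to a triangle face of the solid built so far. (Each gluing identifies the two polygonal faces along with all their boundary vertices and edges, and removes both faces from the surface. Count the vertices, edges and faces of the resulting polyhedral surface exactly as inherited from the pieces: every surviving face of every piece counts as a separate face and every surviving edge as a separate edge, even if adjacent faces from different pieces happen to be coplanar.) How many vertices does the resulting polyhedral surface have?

A triangular prism: V=6, E=9, F=5.
Attach a dodecagonal antiprism (V=24, E=48, F=26) along a 3-gon: merge 3 vertices and 3 edges, delete both glued faces → V=27, E=54, F=29.
Check: V − E + F = 27 − 54 + 29 = 2.

27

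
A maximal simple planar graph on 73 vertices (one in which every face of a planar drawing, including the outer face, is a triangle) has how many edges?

In a plane triangulation 3F = 2E and V − E + F = 2, so E = 3V − 6 = 3·73 − 6 = 213.

213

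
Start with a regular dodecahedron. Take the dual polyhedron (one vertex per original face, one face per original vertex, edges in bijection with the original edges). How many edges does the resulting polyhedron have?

30

The base solid has V = 20, E = 30, F = 12.
The dual swaps V and F and preserves E: V′ = F = 12, E′ = E = 30, F′ = V = 20.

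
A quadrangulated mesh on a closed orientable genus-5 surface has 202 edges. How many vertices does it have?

93

χ = 2 − 2·5 = -8, and every face is a square so 4F = 2E.
F = 2E/4 = 101. Then V = -8 + E − F = -8 + 202 − 101 = 93.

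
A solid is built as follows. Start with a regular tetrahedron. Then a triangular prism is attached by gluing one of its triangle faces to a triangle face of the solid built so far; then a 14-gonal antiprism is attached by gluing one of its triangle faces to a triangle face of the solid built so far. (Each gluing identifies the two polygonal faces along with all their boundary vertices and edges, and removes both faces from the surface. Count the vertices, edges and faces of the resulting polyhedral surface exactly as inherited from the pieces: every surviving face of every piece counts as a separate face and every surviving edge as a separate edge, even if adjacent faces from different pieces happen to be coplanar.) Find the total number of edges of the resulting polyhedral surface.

65

A regular tetrahedron: V=4, E=6, F=4.
Attach a triangular prism (V=6, E=9, F=5) along a 3-gon: merge 3 vertices and 3 edges, delete both glued faces → V=7, E=12, F=7.
Attach a 14-gonal antiprism (V=28, E=56, F=30) along a 3-gon: merge 3 vertices and 3 edges, delete both glued faces → V=32, E=65, F=35.
Check: V − E + F = 32 − 65 + 35 = 2.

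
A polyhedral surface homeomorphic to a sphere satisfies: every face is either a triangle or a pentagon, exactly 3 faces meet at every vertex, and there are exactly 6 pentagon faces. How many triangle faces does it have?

2

Let x be the number of triangles; then F = 6 + x.
Edge–face incidences: 2E = 5·6 + 3·x = 30 + 3x.
Every vertex has degree 3, so 3V = 2E.
Euler: V − E + F = 2 ⇒ (2E)/3 − E + (6 + x) = 2.
Multiply by 6: 2·(2E) − 3·(2E) + 6·(6 + x) = 12, i.e. 36 + 6x − (30 + 3x) = 12.
Collecting terms: 3x + 6 = 12, so 3x = 6, so x = 2.
Then 2E = 30 + 3·2 = 36, so E = 18, V = 2E/3 = 12, F = 6 + 2 = 8.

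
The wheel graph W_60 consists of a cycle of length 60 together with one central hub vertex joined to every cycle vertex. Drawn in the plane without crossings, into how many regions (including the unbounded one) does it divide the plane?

61

W_60 has V = 60 + 1 = 61 vertices and E = 2·60 = 120 edges.
By Euler's formula F = 2 − V + E = 2 − 61 + 120 = 61.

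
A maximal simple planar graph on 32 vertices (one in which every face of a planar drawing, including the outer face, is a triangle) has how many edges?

In a plane triangulation 3F = 2E and V − E + F = 2, so E = 3V − 6 = 3·32 − 6 = 90.

90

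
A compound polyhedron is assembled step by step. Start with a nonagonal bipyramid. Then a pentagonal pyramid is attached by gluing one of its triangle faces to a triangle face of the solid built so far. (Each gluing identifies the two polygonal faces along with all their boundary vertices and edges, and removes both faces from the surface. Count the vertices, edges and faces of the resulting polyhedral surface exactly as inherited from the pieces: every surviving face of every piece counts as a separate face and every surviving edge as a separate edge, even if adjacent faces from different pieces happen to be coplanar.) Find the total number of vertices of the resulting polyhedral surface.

A nonagonal bipyramid: V=11, E=27, F=18.
Attach a pentagonal pyramid (V=6, E=10, F=6) along a 3-gon: merge 3 vertices and 3 edges, delete both glued faces → V=14, E=34, F=22.
Check: V − E + F = 14 − 34 + 22 = 2.

14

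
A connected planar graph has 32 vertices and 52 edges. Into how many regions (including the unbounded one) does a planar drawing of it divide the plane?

22

Euler's formula for a connected plane graph: V − E + F = 2, so F = 2 − 32 + 52 = 22.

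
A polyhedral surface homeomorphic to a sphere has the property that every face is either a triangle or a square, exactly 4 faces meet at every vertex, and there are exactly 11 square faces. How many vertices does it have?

Let x be the number of triangles; then F = 11 + x.
Edge–face incidences: 2E = 4·11 + 3·x = 44 + 3x.
Every vertex has degree 4, so 4V = 2E.
Euler: V − E + F = 2 ⇒ (2E)/4 − E + (11 + x) = 2.
Multiply by 8: 2·(2E) − 4·(2E) + 8·(11 + x) = 16, i.e. 88 + 8x − 2·(44 + 3x) = 16.
Collecting terms: 2x = 16, so x = 8.
Then 2E = 44 + 3·8 = 68, so E = 34, V = 2E/4 = 17, F = 11 + 8 = 19.

17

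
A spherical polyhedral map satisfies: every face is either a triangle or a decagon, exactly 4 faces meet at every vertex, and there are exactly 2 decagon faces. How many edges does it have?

Let x be the number of triangles; then F = 2 + x.
Edge–face incidences: 2E = 10·2 + 3·x = 20 + 3x.
Every vertex has degree 4, so 4V = 2E.
Euler: V − E + F = 2 ⇒ (2E)/4 − E + (2 + x) = 2.
Multiply by 8: 2·(2E) − 4·(2E) + 8·(2 + x) = 16, i.e. 16 + 8x − 2·(20 + 3x) = 16.
Collecting terms: 2x − 24 = 16, so 2x = 40, so x = 20.
Then 2E = 20 + 3·20 = 80, so E = 40, V = 2E/4 = 20, F = 2 + 20 = 22.

40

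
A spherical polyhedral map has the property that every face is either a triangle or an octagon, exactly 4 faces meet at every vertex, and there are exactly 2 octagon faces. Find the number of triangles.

16

Let x be the number of triangles; then F = 2 + x.
Edge–face incidences: 2E = 8·2 + 3·x = 16 + 3x.
Every vertex has degree 4, so 4V = 2E.
Euler: V − E + F = 2 ⇒ (2E)/4 − E + (2 + x) = 2.
Multiply by 8: 2·(2E) − 4·(2E) + 8·(2 + x) = 16, i.e. 16 + 8x − 2·(16 + 3x) = 16.
Collecting terms: 2x − 16 = 16, so 2x = 32, so x = 16.
Then 2E = 16 + 3·16 = 64, so E = 32, V = 2E/4 = 16, F = 2 + 16 = 18.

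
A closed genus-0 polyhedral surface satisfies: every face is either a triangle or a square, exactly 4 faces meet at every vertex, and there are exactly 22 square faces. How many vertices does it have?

Let x be the number of triangles; then F = 22 + x.
Edge–face incidences: 2E = 4·22 + 3·x = 88 + 3x.
Every vertex has degree 4, so 4V = 2E.
Euler: V − E + F = 2 ⇒ (2E)/4 − E + (22 + x) = 2.
Multiply by 8: 2·(2E) − 4·(2E) + 8·(22 + x) = 16, i.e. 176 + 8x − 2·(88 + 3x) = 16.
Collecting terms: 2x = 16, so x = 8.
Then 2E = 88 + 3·8 = 112, so E = 56, V = 2E/4 = 28, F = 22 + 8 = 30.

28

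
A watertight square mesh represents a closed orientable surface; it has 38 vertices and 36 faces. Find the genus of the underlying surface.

Every face is a square, so 2E = 4·36 = 144, giving E = 72.
χ = V − E + F = 38 − 72 + 36 = 2.
For a closed orientable surface χ = 2 − 2g, so g = (2 − (2))/2 = 0.

0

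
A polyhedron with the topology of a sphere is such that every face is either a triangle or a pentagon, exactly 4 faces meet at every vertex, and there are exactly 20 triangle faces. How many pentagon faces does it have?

Let x be the number of pentagons; then F = 20 + x.
Edge–face incidences: 2E = 3·20 + 5·x = 60 + 5x.
Every vertex has degree 4, so 4V = 2E.
Euler: V − E + F = 2 ⇒ (2E)/4 − E + (20 + x) = 2.
Multiply by 8: 2·(2E) − 4·(2E) + 8·(20 + x) = 16, i.e. 160 + 8x − 2·(60 + 5x) = 16.
Collecting terms: −2x + 40 = 16, so −2x = −24, so x = 12.
Then 2E = 60 + 5·12 = 120, so E = 60, V = 2E/4 = 30, F = 20 + 12 = 32.

12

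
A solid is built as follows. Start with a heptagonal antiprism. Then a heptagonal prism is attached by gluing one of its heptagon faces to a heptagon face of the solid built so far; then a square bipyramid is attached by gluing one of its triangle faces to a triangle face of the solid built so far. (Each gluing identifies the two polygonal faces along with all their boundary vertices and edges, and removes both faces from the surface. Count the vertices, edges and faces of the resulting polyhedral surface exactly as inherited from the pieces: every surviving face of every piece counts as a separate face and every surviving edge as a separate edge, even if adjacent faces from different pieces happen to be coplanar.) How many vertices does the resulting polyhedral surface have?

24

A heptagonal antiprism: V=14, E=28, F=16.
Attach a heptagonal prism (V=14, E=21, F=9) along a 7-gon: merge 7 vertices and 7 edges, delete both glued faces → V=21, E=42, F=23.
Attach a square bipyramid (V=6, E=12, F=8) along a 3-gon: merge 3 vertices and 3 edges, delete both glued faces → V=24, E=51, F=29.
Check: V − E + F = 24 − 51 + 29 = 2.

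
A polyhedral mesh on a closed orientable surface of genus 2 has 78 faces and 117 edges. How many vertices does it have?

37

For a closed orientable surface of genus 2, χ = 2 − 2·2 = -2.
V = -2 + E − F = -2 + 117 − 78 = 37.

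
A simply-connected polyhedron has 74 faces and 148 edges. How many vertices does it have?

Here V − E + F = 2.
V = 2 + E − F = 2 + 148 − 74 = 76.

76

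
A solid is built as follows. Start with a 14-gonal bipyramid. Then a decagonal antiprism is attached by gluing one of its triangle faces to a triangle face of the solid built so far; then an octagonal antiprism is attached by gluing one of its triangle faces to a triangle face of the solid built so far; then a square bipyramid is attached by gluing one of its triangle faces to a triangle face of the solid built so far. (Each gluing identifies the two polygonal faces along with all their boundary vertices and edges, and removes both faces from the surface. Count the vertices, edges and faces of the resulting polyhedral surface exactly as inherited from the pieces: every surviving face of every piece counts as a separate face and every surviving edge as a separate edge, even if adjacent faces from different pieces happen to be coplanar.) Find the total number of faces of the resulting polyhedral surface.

A 14-gonal bipyramid: V=16, E=42, F=28.
Attach a decagonal antiprism (V=20, E=40, F=22) along a 3-gon: merge 3 vertices and 3 edges, delete both glued faces → V=33, E=79, F=48.
Attach an octagonal antiprism (V=16, E=32, F=18) along a 3-gon: merge 3 vertices and 3 edges, delete both glued faces → V=46, E=108, F=64.
Attach a square bipyramid (V=6, E=12, F=8) along a 3-gon: merge 3 vertices and 3 edges, delete both glued faces → V=49, E=117, F=70.
Check: V − E + F = 49 − 117 + 70 = 2.

70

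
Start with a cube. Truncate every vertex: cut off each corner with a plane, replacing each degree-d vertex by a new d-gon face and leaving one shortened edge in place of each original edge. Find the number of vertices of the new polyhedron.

The base solid has V = 8, E = 12, F = 6.
Truncation replaces each original edge-end by a new vertex, so V′ = 2E = 24.
Each original edge survives, and each old vertex of degree d contributes d new edges; summing degrees gives Σd = 2E, so E′ = E + 2E = 3E = 36.
Each original face survives and each original vertex becomes one new face: F′ = F + V = 14.

24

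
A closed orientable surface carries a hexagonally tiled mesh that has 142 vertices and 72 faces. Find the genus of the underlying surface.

Every face is a hexagon, so 2E = 6·72 = 432, giving E = 216.
χ = V − E + F = 142 − 216 + 72 = -2.
For a closed orientable surface χ = 2 − 2g, so g = (2 − (-2))/2 = 2.

2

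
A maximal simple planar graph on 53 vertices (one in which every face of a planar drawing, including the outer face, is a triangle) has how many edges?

In a plane triangulation 3F = 2E and V − E + F = 2, so E = 3V − 6 = 3·53 − 6 = 153.

153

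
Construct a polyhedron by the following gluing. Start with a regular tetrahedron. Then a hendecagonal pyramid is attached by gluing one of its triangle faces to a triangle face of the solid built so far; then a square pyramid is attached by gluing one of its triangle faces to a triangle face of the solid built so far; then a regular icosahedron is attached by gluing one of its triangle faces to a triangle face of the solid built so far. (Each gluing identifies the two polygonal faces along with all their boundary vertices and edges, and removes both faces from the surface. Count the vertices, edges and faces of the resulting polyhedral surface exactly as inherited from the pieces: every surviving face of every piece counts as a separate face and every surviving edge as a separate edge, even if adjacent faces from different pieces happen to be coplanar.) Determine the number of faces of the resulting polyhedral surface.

A regular tetrahedron: V=4, E=6, F=4.
Attach a hendecagonal pyramid (V=12, E=22, F=12) along a 3-gon: merge 3 vertices and 3 edges, delete both glued faces → V=13, E=25, F=14.
Attach a square pyramid (V=5, E=8, F=5) along a 3-gon: merge 3 vertices and 3 edges, delete both glued faces → V=15, E=30, F=17.
Attach a regular icosahedron (V=12, E=30, F=20) along a 3-gon: merge 3 vertices and 3 edges, delete both glued faces → V=24, E=57, F=35.
Check: V − E + F = 24 − 57 + 35 = 2.

35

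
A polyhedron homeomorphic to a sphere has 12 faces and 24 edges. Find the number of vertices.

14

Here V − E + F = 2.
V = 2 + E − F = 2 + 24 − 12 = 14.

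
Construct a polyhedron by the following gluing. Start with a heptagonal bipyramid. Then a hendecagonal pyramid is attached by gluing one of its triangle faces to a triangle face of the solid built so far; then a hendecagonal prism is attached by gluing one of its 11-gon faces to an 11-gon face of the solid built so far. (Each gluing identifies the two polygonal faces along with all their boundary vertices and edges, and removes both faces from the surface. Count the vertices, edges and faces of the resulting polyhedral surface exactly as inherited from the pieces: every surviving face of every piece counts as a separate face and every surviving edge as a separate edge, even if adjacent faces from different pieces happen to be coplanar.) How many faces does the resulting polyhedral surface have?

A heptagonal bipyramid: V=9, E=21, F=14.
Attach a hendecagonal pyramid (V=12, E=22, F=12) along a 3-gon: merge 3 vertices and 3 edges, delete both glued faces → V=18, E=40, F=24.
Attach a hendecagonal prism (V=22, E=33, F=13) along an 11-gon: merge 11 vertices and 11 edges, delete both glued faces → V=29, E=62, F=35.
Check: V − E + F = 29 − 62 + 35 = 2.

35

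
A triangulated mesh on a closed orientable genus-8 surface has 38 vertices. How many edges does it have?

χ = 2 − 2·8 = -14, and every face is a triangle so 3F = 2E.
V − E + F = -14 with E = 3F/2 gives 38 − (3/2 − 1)·F = -14, so F = 104 and E = 156.

156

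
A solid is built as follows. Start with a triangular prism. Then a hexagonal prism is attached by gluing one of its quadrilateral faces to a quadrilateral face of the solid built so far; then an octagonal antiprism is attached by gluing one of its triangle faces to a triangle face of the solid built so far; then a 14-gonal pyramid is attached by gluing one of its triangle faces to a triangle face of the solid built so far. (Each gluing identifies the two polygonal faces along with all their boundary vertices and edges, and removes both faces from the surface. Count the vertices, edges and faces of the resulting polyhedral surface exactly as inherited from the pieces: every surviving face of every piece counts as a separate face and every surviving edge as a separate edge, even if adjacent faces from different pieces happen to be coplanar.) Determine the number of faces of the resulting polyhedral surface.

40

A triangular prism: V=6, E=9, F=5.
Attach a hexagonal prism (V=12, E=18, F=8) along a 4-gon: merge 4 vertices and 4 edges, delete both glued faces → V=14, E=23, F=11.
Attach an octagonal antiprism (V=16, E=32, F=18) along a 3-gon: merge 3 vertices and 3 edges, delete both glued faces → V=27, E=52, F=27.
Attach a 14-gonal pyramid (V=15, E=28, F=15) along a 3-gon: merge 3 vertices and 3 edges, delete both glued faces → V=39, E=77, F=40.
Check: V − E + F = 39 − 77 + 40 = 2.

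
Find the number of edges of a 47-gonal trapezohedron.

188

The n-trapezohedron (dual of the n-antiprism) has V = 2·47 + 2 = 96, E = 4·47 = 188, F = 2·47 = 94.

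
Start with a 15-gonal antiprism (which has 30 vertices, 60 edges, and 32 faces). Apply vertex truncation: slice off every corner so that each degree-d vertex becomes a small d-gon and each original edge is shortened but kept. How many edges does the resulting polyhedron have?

180

Truncation replaces each original edge-end by a new vertex, so V′ = 2E = 120.
Each original edge survives, and each old vertex of degree d contributes d new edges; summing degrees gives Σd = 2E, so E′ = E + 2E = 3E = 180.
Each original face survives and each original vertex becomes one new face: F′ = F + V = 62.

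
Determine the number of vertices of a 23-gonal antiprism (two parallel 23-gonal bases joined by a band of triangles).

46

An antiprism on an n-gon has two n-gon caps and 2n triangles: V = 2·23 = 46, E = 4·23 = 92, F = 2·23 + 2 = 48.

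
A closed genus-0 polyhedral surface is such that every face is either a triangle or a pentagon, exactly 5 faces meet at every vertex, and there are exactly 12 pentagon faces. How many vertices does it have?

60

Let x be the number of triangles; then F = 12 + x.
Edge–face incidences: 2E = 5·12 + 3·x = 60 + 3x.
Every vertex has degree 5, so 5V = 2E.
Euler: V − E + F = 2 ⇒ (2E)/5 − E + (12 + x) = 2.
Multiply by 10: 2·(2E) − 5·(2E) + 10·(12 + x) = 20, i.e. 120 + 10x − 3·(60 + 3x) = 20.
Collecting terms: x − 60 = 20, so x = 80.
Then 2E = 60 + 3·80 = 300, so E = 150, V = 2E/5 = 60, F = 12 + 80 = 92.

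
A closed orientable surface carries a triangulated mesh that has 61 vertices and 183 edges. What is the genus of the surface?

1

Every face is a triangle and each edge borders two faces, so 3F = 2·183, giving F = 122.
χ = V − E + F = 61 − 183 + 122 = 0.
For a closed orientable surface χ = 2 − 2g, so g = (2 − (0))/2 = 1.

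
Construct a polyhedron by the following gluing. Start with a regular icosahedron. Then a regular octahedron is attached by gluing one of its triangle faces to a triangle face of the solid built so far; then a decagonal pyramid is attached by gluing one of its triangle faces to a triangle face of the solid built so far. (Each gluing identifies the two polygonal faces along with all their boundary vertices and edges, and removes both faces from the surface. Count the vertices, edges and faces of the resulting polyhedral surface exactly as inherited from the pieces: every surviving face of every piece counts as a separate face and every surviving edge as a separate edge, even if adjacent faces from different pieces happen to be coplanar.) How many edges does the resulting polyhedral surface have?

56

A regular icosahedron: V=12, E=30, F=20.
Attach a regular octahedron (V=6, E=12, F=8) along a 3-gon: merge 3 vertices and 3 edges, delete both glued faces → V=15, E=39, F=26.
Attach a decagonal pyramid (V=11, E=20, F=11) along a 3-gon: merge 3 vertices and 3 edges, delete both glued faces → V=23, E=56, F=35.
Check: V − E + F = 23 − 56 + 35 = 2.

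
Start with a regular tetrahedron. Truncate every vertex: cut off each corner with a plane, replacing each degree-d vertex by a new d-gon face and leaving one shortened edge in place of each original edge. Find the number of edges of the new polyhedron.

18

The base solid has V = 4, E = 6, F = 4.
Truncation replaces each original edge-end by a new vertex, so V′ = 2E = 12.
Each original edge survives, and each old vertex of degree d contributes d new edges; summing degrees gives Σd = 2E, so E′ = E + 2E = 3E = 18.
Each original face survives and each original vertex becomes one new face: F′ = F + V = 8.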